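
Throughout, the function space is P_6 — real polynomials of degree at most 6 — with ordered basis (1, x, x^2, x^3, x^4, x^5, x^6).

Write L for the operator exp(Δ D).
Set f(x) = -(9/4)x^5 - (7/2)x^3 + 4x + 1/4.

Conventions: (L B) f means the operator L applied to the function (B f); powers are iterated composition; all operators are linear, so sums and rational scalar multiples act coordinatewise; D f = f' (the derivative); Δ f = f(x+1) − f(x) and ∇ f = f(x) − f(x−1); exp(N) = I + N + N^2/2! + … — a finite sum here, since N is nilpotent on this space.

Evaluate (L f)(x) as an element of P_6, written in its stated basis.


the result is g(x) = -(9/4)x^5 - (97/2)x^3 - (135/2)x^2 - 197x - 313/2

order-1 term: -45x^3 - (135/2)x^2 - 66x - 87/4
order-2 term: -135x - 135
the series for exp(Δ D) f terminates at order 2
exp(Δ D) f = -(9/4)x^5 - (97/2)x^3 - (135/2)x^2 - 197x - 313/2


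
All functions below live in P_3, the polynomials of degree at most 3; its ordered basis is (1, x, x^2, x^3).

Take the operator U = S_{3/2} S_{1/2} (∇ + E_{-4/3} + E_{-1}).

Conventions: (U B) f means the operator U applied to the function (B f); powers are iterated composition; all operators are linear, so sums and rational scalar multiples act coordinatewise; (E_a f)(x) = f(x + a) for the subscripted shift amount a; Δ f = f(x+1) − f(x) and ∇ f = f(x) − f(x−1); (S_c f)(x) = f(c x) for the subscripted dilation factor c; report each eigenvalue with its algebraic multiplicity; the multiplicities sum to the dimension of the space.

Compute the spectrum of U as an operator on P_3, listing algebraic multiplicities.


image of 1: 2
image of x: (3/2)x - 4/3
image of x^2: (9/8)x^2 - 2x + 16/9
image of x^3: (27/32)x^3 - (9/4)x^2 + 4x - 64/27
the matrix is upper triangular; its diagonal is (2, 3/2, 9/8, 27/32)
for a triangular matrix the eigenvalues are the diagonal entries, with algebraic multiplicity their repetition count

λ = 27/32 (multiplicity 1), λ = 9/8 (multiplicity 1), λ = 3/2 (multiplicity 1), λ = 2 (multiplicity 1)


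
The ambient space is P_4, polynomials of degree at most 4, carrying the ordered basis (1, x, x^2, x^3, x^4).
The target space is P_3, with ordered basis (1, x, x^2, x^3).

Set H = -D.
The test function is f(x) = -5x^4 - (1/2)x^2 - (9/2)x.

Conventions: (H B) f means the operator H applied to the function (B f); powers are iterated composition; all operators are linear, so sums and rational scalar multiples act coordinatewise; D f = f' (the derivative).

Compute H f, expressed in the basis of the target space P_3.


D f = -20x^3 - x - 9/2
(-D) f = 20x^3 + x + 9/2

the image equals g(x) = 20x^3 + x + 9/2


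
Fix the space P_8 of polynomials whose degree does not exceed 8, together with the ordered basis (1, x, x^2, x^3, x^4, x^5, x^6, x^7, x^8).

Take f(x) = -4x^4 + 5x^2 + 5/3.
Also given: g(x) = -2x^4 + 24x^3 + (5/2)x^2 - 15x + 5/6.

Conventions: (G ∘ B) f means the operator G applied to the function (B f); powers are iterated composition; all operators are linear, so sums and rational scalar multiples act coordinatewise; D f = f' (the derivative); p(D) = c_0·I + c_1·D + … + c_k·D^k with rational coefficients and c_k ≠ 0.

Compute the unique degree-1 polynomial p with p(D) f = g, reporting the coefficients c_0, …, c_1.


p(D) = (1/2)·I − (3/2)·D, i.e. c_0 = 1/2, c_1 = -3/2

D^0 f = -4x^4 + 5x^2 + 5/3
D^1 f = -16x^3 + 10x
matching coefficients of g against c_0 f + c_1 Df + … from the top degree down determines the c_i
solution: c_0 = 1/2, c_1 = -3/2


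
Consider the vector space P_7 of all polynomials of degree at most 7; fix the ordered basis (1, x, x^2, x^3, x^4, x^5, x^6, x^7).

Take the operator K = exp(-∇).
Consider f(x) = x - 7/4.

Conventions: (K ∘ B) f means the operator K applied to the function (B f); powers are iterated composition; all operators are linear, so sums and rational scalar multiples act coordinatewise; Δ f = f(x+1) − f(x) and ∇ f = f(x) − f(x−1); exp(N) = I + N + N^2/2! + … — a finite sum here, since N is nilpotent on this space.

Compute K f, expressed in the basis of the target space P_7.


g(x) = x - 11/4

order-1 term: -1
the series for exp(-∇) f terminates at order 1
exp(-∇) f = x - 11/4


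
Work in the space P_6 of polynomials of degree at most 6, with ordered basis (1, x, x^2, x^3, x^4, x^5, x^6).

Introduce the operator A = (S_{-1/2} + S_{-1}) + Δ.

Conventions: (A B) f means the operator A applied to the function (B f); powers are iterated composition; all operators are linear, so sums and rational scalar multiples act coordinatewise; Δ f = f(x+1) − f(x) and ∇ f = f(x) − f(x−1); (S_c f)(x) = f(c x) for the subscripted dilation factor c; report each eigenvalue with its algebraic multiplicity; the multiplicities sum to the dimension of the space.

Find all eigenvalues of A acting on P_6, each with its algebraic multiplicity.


image of 1: 2
image of x: -(3/2)x + 1
image of x^2: (5/4)x^2 + 2x + 1
image of x^3: -(9/8)x^3 + 3x^2 + 3x + 1
image of x^4: (17/16)x^4 + 4x^3 + 6x^2 + 4x + 1
image of x^5: -(33/32)x^5 + 5x^4 + 10x^3 + 10x^2 + 5x + 1
image of x^6: (65/64)x^6 + 6x^5 + 15x^4 + 20x^3 + 15x^2 + 6x + 1
the matrix is upper triangular; its diagonal is (2, -3/2, 5/4, -9/8, 17/16, -33/32, 65/64)
for a triangular matrix the eigenvalues are the diagonal entries, with algebraic multiplicity their repetition count

λ = -3/2 (multiplicity 1), λ = -9/8 (multiplicity 1), λ = -33/32 (multiplicity 1), λ = 65/64 (multiplicity 1), λ = 17/16 (multiplicity 1), λ = 5/4 (multiplicity 1), λ = 2 (multiplicity 1)


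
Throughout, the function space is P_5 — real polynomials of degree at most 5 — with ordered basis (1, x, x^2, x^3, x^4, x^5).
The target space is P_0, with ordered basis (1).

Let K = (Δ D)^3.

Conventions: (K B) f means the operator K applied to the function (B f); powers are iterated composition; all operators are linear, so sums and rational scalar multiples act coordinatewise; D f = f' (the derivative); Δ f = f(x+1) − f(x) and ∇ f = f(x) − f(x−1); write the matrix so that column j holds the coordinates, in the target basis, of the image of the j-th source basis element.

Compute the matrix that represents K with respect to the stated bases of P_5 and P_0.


the matrix is [[0, 0, 0, 0, 0, 0]] (rows listed top to bottom)

image of 1: 0
image of x: 0
image of x^2: 0
image of x^3: 0
image of x^4: 0
image of x^5: 0
each image's coordinates form column j of the matrix


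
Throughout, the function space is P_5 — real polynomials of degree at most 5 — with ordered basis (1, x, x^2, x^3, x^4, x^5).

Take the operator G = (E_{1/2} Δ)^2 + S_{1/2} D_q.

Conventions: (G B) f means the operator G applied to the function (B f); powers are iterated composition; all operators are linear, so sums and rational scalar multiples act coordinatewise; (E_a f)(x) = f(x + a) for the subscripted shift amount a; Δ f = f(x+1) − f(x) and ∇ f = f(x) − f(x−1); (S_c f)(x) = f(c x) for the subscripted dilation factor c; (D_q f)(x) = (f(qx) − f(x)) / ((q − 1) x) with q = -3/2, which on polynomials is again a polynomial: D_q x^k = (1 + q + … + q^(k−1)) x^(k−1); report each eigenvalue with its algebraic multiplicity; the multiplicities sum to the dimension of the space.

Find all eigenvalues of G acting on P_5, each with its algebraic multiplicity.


image of 1: 0
image of x: 1
image of x^2: -(1/4)x + 2
image of x^3: (7/16)x^2 + 6x + 12
image of x^4: -(13/64)x^3 + 12x^2 + 48x + 50
image of x^5: (55/256)x^4 + 20x^3 + 120x^2 + 250x + 180
the matrix is upper triangular; its diagonal is (0, 0, 0, 0, 0, 0)
for a triangular matrix the eigenvalues are the diagonal entries, with algebraic multiplicity their repetition count

λ = 0 (multiplicity 6)


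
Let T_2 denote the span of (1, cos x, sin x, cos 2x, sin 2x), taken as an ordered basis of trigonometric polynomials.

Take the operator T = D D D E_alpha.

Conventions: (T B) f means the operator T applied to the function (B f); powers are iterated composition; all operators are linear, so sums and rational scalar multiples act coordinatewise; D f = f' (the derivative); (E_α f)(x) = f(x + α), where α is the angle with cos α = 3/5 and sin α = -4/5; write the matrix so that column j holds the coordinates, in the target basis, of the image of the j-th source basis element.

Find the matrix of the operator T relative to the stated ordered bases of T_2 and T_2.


the matrix is [[0, 0, 0, 0, 0]; [0, -4/5, -3/5, 0, 0]; [0, 3/5, -4/5, 0, 0]; [0, 0, 0, -192/25, 56/25]; [0, 0, 0, -56/25, -192/25]] (rows listed top to bottom)

image of 1: 0
image of cos x: -(4/5)cos x + (3/5)sin x
image of sin x: -(3/5)cos x - (4/5)sin x
image of cos 2x: -(192/25)cos 2x - (56/25)sin 2x
image of sin 2x: (56/25)cos 2x - (192/25)sin 2x
each image's coordinates form column j of the matrix


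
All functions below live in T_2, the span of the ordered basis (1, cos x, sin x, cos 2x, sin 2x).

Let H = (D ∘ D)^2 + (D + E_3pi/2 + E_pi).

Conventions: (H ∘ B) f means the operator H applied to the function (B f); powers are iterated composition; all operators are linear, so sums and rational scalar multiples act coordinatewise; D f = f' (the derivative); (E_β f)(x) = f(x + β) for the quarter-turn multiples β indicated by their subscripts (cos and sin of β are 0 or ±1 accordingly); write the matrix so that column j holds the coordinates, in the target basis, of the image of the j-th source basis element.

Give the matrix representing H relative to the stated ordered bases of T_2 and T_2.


the matrix is [[2, 0, 0, 0, 0]; [0, 0, 0, 0, 0]; [0, 0, 0, 0, 0]; [0, 0, 0, 16, 2]; [0, 0, 0, -2, 16]] (rows listed top to bottom)

image of 1: 2
image of cos x: 0
image of sin x: 0
image of cos 2x: 16cos 2x - 2sin 2x
image of sin 2x: 2cos 2x + 16sin 2x
each image's coordinates form column j of the matrix


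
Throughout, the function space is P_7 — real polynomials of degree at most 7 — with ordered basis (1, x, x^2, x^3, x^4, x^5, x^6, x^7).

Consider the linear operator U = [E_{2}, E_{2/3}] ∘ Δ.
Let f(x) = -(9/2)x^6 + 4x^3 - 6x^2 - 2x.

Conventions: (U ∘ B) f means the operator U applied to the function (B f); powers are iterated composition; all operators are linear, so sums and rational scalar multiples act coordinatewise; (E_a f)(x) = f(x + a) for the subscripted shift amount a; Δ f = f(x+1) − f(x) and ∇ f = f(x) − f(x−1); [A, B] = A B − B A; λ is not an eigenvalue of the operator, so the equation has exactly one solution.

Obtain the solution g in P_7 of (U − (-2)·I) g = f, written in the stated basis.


the image equals g(x) = -(9/4)x^6 + 2x^3 - 3x^2 - x

write g with unknown coordinates in the stated basis and equate coefficients in (U − (-2)·I) g = f
solving from the highest basis element down gives g = -(9/4)x^6 + 2x^3 - 3x^2 - x
check: U g = 0
so U g − (-2)·g = -(9/2)x^6 + 4x^3 - 6x^2 - 2x = f ✓


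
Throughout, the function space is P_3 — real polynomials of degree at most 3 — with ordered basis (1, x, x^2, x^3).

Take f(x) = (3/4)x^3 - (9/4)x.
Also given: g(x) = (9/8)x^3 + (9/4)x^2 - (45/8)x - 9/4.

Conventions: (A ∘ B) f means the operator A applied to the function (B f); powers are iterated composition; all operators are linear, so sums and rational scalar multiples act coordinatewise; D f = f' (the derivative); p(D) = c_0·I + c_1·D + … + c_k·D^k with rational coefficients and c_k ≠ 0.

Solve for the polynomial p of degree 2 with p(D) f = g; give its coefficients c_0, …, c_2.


p(D) = (3/2)·I + D − (1/2)·D^2, i.e. c_0 = 3/2, c_1 = 1, c_2 = -1/2

D^0 f = (3/4)x^3 - (9/4)x
D^1 f = (9/4)x^2 - 9/4
D^2 f = (9/2)x
matching coefficients of g against c_0 f + c_1 Df + … from the top degree down determines the c_i
solution: c_0 = 3/2, c_1 = 1, c_2 = -1/2


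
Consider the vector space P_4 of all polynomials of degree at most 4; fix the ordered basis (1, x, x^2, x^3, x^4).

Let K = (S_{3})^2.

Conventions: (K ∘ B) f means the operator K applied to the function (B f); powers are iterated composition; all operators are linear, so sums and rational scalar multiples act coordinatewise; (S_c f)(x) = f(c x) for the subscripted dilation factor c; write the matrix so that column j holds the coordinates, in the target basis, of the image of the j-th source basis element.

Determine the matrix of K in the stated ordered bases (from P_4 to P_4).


the matrix is [[1, 0, 0, 0, 0]; [0, 9, 0, 0, 0]; [0, 0, 81, 0, 0]; [0, 0, 0, 729, 0]; [0, 0, 0, 0, 6561]] (rows listed top to bottom)

image of 1: 1
image of x: 9x
image of x^2: 81x^2
image of x^3: 729x^3
image of x^4: 6561x^4
each image's coordinates form column j of the matrix


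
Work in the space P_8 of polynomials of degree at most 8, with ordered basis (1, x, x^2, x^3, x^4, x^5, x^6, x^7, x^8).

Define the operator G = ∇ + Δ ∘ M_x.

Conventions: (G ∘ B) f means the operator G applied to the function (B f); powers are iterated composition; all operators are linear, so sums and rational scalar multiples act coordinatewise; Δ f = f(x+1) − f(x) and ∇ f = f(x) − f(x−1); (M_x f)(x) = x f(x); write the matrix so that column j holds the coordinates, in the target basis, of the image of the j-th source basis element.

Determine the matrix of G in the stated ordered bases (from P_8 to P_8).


the matrix is [[1, 2, 0, 2, 0, 2, 0, 2, 0]; [0, 2, 5, 1, 9, 1, 13, 1, 17]; [0, 0, 3, 9, 4, 25, 6, 49, 8]; [0, 0, 0, 4, 14, 10, 55, 21, 140]; [0, 0, 0, 0, 5, 20, 20, 105, 56]; [0, 0, 0, 0, 0, 6, 27, 35, 182]; [0, 0, 0, 0, 0, 0, 7, 35, 56]; [0, 0, 0, 0, 0, 0, 0, 8, 44]; [0, 0, 0, 0, 0, 0, 0, 0, 9]] (rows listed top to bottom)

image of 1: 1
image of x: 2x + 2
image of x^2: 3x^2 + 5x
image of x^3: 4x^3 + 9x^2 + x + 2
image of x^4: 5x^4 + 14x^3 + 4x^2 + 9x
image of x^5: 6x^5 + 20x^4 + 10x^3 + 25x^2 + x + 2
image of x^6: 7x^6 + 27x^5 + 20x^4 + 55x^3 + 6x^2 + 13x
image of x^7: 8x^7 + 35x^6 + 35x^5 + 105x^4 + 21x^3 + 49x^2 + x + 2
image of x^8: 9x^8 + 44x^7 + 56x^6 + 182x^5 + 56x^4 + 140x^3 + 8x^2 + 17x
each image's coordinates form column j of the matrix


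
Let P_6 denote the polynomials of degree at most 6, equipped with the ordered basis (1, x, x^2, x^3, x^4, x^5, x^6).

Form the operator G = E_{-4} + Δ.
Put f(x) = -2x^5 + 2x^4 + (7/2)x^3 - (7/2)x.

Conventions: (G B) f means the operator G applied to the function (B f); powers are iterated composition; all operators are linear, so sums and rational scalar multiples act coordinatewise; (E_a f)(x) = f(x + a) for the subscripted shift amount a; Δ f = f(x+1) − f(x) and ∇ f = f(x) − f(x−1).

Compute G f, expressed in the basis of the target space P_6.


E_{-4} f = -2x^5 + 42x^4 - (697/2)x^3 + 1430x^2 - (5815/2)x + 2350
Δ f = -10x^4 - 12x^3 + (5/2)x^2 + (17/2)x
(E_{-4} + Δ) f = -2x^5 + 32x^4 - (721/2)x^3 + (2865/2)x^2 - 2899x + 2350

g(x) = -2x^5 + 32x^4 - (721/2)x^3 + (2865/2)x^2 - 2899x + 2350


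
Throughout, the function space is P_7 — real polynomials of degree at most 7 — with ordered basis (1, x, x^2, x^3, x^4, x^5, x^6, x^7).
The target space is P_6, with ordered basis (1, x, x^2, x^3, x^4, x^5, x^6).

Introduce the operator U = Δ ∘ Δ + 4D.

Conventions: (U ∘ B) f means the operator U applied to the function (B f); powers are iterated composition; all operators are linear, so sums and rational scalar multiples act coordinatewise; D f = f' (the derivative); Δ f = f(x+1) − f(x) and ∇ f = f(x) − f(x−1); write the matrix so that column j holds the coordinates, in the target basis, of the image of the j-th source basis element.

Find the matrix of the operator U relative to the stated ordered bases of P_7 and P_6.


image of 1: 0
image of x: 4
image of x^2: 8x + 2
image of x^3: 12x^2 + 6x + 6
image of x^4: 16x^3 + 12x^2 + 24x + 14
image of x^5: 20x^4 + 20x^3 + 60x^2 + 70x + 30
image of x^6: 24x^5 + 30x^4 + 120x^3 + 210x^2 + 180x + 62
image of x^7: 28x^6 + 42x^5 + 210x^4 + 490x^3 + 630x^2 + 434x + 126
each image's coordinates form column j of the matrix

the matrix is [[0, 4, 2, 6, 14, 30, 62, 126]; [0, 0, 8, 6, 24, 70, 180, 434]; [0, 0, 0, 12, 12, 60, 210, 630]; [0, 0, 0, 0, 16, 20, 120, 490]; [0, 0, 0, 0, 0, 20, 30, 210]; [0, 0, 0, 0, 0, 0, 24, 42]; [0, 0, 0, 0, 0, 0, 0, 28]] (rows listed top to bottom)


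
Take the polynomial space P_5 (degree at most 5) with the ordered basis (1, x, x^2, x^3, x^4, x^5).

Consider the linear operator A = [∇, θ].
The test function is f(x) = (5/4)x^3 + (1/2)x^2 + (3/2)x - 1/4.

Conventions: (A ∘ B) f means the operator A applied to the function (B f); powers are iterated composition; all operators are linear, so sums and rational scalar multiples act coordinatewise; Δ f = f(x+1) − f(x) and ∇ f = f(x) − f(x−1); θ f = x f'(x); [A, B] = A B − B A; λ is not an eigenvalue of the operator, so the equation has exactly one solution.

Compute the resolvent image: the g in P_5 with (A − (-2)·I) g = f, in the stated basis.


write g with unknown coordinates in the stated basis and equate coefficients in (A − (-2)·I) g = f
solving from the highest basis element down gives g = (5/8)x^3 - (11/16)x^2 + (53/16)x - 109/32
check: A g = (15/8)x^2 - (41/8)x + 105/16
so A g − (-2)·g = (5/4)x^3 + (1/2)x^2 + (3/2)x - 1/4 = f ✓

the image equals g(x) = (5/8)x^3 - (11/16)x^2 + (53/16)x - 109/32


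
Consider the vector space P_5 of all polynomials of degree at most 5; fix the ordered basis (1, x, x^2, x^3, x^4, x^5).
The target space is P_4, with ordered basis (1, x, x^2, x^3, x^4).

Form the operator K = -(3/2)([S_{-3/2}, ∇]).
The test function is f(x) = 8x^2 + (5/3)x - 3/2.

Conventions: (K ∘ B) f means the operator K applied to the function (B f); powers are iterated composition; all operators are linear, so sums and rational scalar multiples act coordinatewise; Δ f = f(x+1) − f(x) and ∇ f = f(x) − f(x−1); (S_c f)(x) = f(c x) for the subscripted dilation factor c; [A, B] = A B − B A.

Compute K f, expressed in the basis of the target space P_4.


the result is g(x) = 90x - 85/4

∇ f = 16x - 19/3
S_{-3/2} ∇ f = -24x - 19/3
S_{-3/2} f = 18x^2 - (5/2)x - 3/2
∇ S_{-3/2} f = 36x - 41/2
[S_{-3/2}, ∇] f = -60x + 85/6
(-(3/2)([S_{-3/2}, ∇])) f = 90x - 85/4


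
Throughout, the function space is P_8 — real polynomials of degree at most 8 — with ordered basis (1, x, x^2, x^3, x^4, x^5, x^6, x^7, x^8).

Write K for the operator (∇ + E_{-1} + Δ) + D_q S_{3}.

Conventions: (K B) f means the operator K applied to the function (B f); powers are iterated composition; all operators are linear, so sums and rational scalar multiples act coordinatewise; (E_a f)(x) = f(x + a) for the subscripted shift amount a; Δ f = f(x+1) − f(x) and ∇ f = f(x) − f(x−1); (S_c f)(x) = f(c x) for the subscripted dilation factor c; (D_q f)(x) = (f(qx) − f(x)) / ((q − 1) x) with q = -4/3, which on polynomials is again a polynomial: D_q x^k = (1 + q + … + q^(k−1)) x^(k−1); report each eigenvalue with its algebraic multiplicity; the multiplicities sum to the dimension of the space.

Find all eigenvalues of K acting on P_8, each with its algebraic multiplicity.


λ = 1 (multiplicity 9)

image of 1: 1
image of x: x + 4
image of x^2: x^2 - x + 1
image of x^3: x^3 + 42x^2 + 3x + 1
image of x^4: x^4 - 71x^3 + 6x^2 + 4x + 1
image of x^5: x^5 + 548x^4 + 10x^3 + 10x^2 + 5x + 1
image of x^6: x^6 - 1437x^5 + 15x^4 + 20x^3 + 15x^2 + 6x + 1
image of x^7: x^7 + 7966x^6 + 21x^5 + 35x^4 + 35x^3 + 21x^2 + 7x + 1
image of x^8: x^8 - 25267x^7 + 28x^6 + 56x^5 + 70x^4 + 56x^3 + 28x^2 + 8x + 1
the matrix is upper triangular; its diagonal is (1, 1, 1, 1, 1, 1, 1, 1, 1)
for a triangular matrix the eigenvalues are the diagonal entries, with algebraic multiplicity their repetition count


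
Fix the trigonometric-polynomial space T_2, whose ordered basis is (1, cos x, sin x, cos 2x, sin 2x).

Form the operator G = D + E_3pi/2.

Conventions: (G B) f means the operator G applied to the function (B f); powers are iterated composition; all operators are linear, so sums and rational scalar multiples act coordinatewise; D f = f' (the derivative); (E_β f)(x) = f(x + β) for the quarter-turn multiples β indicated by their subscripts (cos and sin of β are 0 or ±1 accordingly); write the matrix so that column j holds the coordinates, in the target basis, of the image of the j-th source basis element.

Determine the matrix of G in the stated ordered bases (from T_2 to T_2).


image of 1: 1
image of cos x: 0
image of sin x: 0
image of cos 2x: -cos 2x - 2sin 2x
image of sin 2x: 2cos 2x - sin 2x
each image's coordinates form column j of the matrix

the matrix is [[1, 0, 0, 0, 0]; [0, 0, 0, 0, 0]; [0, 0, 0, 0, 0]; [0, 0, 0, -1, 2]; [0, 0, 0, -2, -1]] (rows listed top to bottom)


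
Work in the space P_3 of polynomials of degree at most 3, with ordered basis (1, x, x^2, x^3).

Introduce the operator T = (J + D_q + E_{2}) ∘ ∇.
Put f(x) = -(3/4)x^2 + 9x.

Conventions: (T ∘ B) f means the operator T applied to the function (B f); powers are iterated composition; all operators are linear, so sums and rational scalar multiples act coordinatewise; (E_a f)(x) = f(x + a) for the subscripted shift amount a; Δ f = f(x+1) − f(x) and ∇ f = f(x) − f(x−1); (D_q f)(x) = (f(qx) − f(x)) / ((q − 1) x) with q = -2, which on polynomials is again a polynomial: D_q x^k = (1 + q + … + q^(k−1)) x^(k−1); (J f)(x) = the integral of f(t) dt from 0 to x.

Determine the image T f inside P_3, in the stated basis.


∇ f = -(3/2)x + 39/4
J ∇ f = -(3/4)x^2 + (39/4)x
D_q ∇ f = -3/2
E_{2} ∇ f = -(3/2)x + 27/4
(J + D_q + E_{2}) ∇ f = -(3/4)x^2 + (33/4)x + 21/4

the result is g(x) = -(3/4)x^2 + (33/4)x + 21/4


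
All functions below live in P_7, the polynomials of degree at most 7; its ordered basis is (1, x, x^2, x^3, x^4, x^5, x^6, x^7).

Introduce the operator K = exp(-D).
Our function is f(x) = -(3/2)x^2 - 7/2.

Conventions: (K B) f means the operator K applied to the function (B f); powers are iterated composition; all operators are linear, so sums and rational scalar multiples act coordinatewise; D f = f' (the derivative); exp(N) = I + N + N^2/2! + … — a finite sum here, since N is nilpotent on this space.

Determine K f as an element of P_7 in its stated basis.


order-1 term: 3x
order-2 term: -3/2
the series for exp(-D) f terminates at order 2
exp(-D) f = -(3/2)x^2 + 3x - 5

the result is g(x) = -(3/2)x^2 + 3x - 5


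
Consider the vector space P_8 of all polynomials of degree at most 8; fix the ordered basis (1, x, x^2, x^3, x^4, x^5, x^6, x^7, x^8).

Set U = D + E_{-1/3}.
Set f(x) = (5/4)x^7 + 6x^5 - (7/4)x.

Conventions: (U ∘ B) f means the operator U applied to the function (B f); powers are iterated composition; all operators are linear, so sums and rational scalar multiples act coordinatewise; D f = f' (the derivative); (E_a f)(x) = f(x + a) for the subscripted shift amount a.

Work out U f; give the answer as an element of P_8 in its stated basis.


g(x) = (5/4)x^7 + (35/6)x^6 + (107/12)x^5 + (1985/108)x^4 + (2335/324)x^3 - (755/324)x^2 - (997/729)x - 10427/8748

D f = (35/4)x^6 + 30x^4 - 7/4
E_{-1/3} f = (5/4)x^7 - (35/12)x^6 + (107/12)x^5 - (1255/108)x^4 + (2335/324)x^3 - (755/324)x^2 - (997/729)x + 2441/4374
(D + E_{-1/3}) f = (5/4)x^7 + (35/6)x^6 + (107/12)x^5 + (1985/108)x^4 + (2335/324)x^3 - (755/324)x^2 - (997/729)x - 10427/8748


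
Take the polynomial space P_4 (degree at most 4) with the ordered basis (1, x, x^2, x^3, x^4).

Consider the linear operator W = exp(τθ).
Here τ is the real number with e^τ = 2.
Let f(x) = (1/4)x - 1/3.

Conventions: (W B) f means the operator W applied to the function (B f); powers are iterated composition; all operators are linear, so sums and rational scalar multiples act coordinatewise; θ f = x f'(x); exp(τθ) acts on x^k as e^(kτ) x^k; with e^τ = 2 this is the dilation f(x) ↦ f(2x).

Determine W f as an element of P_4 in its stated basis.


exp(τθ) x^k = e^(kτ) x^k; with e^τ = 2 this sends x^k to 2^k x^k
x ↦ 2 x
applying this coordinatewise to f: exp(τθ) f = (1/2)x - 1/3

the result is g(x) = (1/2)x - 1/3


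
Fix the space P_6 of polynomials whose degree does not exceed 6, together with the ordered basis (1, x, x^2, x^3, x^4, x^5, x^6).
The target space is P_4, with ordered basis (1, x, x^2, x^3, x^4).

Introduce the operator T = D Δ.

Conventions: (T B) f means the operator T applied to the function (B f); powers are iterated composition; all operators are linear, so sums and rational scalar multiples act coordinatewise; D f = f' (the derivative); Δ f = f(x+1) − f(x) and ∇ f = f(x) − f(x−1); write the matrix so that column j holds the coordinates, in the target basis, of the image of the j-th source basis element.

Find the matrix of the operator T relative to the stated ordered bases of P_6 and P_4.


image of 1: 0
image of x: 0
image of x^2: 2
image of x^3: 6x + 3
image of x^4: 12x^2 + 12x + 4
image of x^5: 20x^3 + 30x^2 + 20x + 5
image of x^6: 30x^4 + 60x^3 + 60x^2 + 30x + 6
each image's coordinates form column j of the matrix

the matrix is [[0, 0, 2, 3, 4, 5, 6]; [0, 0, 0, 6, 12, 20, 30]; [0, 0, 0, 0, 12, 30, 60]; [0, 0, 0, 0, 0, 20, 60]; [0, 0, 0, 0, 0, 0, 30]] (rows listed top to bottom)


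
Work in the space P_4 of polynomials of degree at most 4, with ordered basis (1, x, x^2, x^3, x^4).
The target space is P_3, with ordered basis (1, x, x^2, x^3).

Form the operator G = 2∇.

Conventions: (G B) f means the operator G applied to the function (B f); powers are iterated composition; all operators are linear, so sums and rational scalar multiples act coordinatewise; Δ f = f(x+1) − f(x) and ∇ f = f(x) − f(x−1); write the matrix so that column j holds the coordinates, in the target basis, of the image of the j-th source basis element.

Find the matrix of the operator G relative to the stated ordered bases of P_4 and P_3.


the matrix is [[0, 2, -2, 2, -2]; [0, 0, 4, -6, 8]; [0, 0, 0, 6, -12]; [0, 0, 0, 0, 8]] (rows listed top to bottom)

image of 1: 0
image of x: 2
image of x^2: 4x - 2
image of x^3: 6x^2 - 6x + 2
image of x^4: 8x^3 - 12x^2 + 8x - 2
each image's coordinates form column j of the matrix


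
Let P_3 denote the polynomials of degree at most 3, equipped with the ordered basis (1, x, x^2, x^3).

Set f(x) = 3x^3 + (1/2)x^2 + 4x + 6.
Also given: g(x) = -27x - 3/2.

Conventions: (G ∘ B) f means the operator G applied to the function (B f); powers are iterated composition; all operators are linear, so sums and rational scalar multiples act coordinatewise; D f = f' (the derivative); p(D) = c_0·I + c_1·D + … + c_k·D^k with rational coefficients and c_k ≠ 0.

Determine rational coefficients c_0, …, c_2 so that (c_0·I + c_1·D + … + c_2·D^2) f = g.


D^0 f = 3x^3 + (1/2)x^2 + 4x + 6
D^1 f = 9x^2 + x + 4
D^2 f = 18x + 1
matching coefficients of g against c_0 f + c_1 Df + … from the top degree down determines the c_i
solution: c_0 = 0, c_1 = 0, c_2 = -3/2

c_0 = 0, c_1 = 0, c_2 = -3/2


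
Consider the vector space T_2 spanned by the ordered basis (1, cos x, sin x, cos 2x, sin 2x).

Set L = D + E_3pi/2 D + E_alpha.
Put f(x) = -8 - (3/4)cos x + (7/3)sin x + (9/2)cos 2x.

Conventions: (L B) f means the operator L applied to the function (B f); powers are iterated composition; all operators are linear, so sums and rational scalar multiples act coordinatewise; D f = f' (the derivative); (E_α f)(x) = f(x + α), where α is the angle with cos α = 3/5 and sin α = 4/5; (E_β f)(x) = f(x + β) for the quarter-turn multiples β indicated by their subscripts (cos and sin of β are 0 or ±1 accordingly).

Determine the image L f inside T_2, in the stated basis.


g(x) = -8 + 3cos x + (61/12)sin x - (63/50)cos 2x - (108/25)sin 2x

D f = (7/3)cos x + (3/4)sin x - 9sin 2x
D f = (7/3)cos x + (3/4)sin x - 9sin 2x
E_3pi/2 D f = -(3/4)cos x + (7/3)sin x + 9sin 2x
E_alpha f = -8 + (17/12)cos x + 2sin x - (63/50)cos 2x - (108/25)sin 2x
(D + E_3pi/2 D + E_alpha) f = -8 + 3cos x + (61/12)sin x - (63/50)cos 2x - (108/25)sin 2x


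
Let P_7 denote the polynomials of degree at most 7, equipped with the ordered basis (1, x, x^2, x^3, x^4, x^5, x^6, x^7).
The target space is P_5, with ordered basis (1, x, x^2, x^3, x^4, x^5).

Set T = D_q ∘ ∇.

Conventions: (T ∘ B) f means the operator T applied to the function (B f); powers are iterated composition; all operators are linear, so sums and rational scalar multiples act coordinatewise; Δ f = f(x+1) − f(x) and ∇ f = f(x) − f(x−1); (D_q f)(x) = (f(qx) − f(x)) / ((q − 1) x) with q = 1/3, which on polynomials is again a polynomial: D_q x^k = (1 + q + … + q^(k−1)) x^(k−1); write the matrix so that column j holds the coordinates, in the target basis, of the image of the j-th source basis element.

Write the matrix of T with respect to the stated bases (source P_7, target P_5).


the matrix is [[0, 0, 2, -3, 4, -5, 6, -7]; [0, 0, 0, 4, -8, 40/3, -20, 28]; [0, 0, 0, 0, 52/9, -130/9, 260/9, -455/9]; [0, 0, 0, 0, 0, 200/27, -200/9, 1400/27]; [0, 0, 0, 0, 0, 0, 242/27, -847/27]; [0, 0, 0, 0, 0, 0, 0, 2548/243]] (rows listed top to bottom)

image of 1: 0
image of x: 0
image of x^2: 2
image of x^3: 4x - 3
image of x^4: (52/9)x^2 - 8x + 4
image of x^5: (200/27)x^3 - (130/9)x^2 + (40/3)x - 5
image of x^6: (242/27)x^4 - (200/9)x^3 + (260/9)x^2 - 20x + 6
image of x^7: (2548/243)x^5 - (847/27)x^4 + (1400/27)x^3 - (455/9)x^2 + 28x - 7
each image's coordinates form column j of the matrix


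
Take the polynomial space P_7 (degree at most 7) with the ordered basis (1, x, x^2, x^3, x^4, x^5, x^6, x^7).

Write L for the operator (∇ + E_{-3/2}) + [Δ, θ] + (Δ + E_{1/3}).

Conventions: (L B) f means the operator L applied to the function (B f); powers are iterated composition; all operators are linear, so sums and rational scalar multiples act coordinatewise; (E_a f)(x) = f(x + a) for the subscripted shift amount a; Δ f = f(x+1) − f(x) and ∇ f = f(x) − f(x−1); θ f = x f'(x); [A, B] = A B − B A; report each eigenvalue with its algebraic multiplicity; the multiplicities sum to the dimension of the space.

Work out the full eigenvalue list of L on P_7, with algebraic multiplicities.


image of 1: 2
image of x: 2x + 11/6
image of x^2: 2x^2 + (11/3)x + 157/36
image of x^3: 2x^3 + (11/2)x^2 + (157/12)x + 359/216
image of x^4: 2x^4 + (22/3)x^3 + (157/6)x^2 + (359/54)x + 11761/1296
image of x^5: 2x^5 + (55/6)x^4 + (785/18)x^3 + (1795/108)x^2 + (58805/1296)x - 4585/7776
image of x^6: 2x^6 + 11x^5 + (785/12)x^4 + (1795/54)x^3 + (58805/432)x^2 - (4585/1296)x + 811441/46656
image of x^7: 2x^7 + (77/6)x^6 + (1099/12)x^5 + (12565/216)x^4 + (411635/1296)x^3 - (32095/2592)x^2 + (5680087/46656)x - 2263417/279936
the matrix is upper triangular; its diagonal is (2, 2, 2, 2, 2, 2, 2, 2)
for a triangular matrix the eigenvalues are the diagonal entries, with algebraic multiplicity their repetition count

λ = 2 (multiplicity 8)


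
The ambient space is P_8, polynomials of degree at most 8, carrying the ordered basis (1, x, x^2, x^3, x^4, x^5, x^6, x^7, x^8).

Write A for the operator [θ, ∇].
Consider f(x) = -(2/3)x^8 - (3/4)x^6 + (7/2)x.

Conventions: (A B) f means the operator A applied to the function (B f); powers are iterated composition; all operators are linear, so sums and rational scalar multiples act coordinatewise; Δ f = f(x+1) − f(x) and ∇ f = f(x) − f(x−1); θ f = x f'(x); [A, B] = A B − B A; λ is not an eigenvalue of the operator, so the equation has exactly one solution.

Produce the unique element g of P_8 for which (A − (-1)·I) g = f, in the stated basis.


write g with unknown coordinates in the stated basis and equate coefficients in (A − (-1)·I) g = f
solving from the highest basis element down gives g = -(2/3)x^8 - (16/3)x^7 - (3/4)x^6 + (215/2)x^5 + (560/3)x^4 - (2665/3)x^3 - 2083x^2 + (4265/3)x + 2686
check: A g = (16/3)x^7 - (215/2)x^5 - (560/3)x^4 + (2665/3)x^3 + 2083x^2 - (8509/6)x - 2686
so A g − (-1)·g = -(2/3)x^8 - (3/4)x^6 + (7/2)x = f ✓

the result is g(x) = -(2/3)x^8 - (16/3)x^7 - (3/4)x^6 + (215/2)x^5 + (560/3)x^4 - (2665/3)x^3 - 2083x^2 + (4265/3)x + 2686


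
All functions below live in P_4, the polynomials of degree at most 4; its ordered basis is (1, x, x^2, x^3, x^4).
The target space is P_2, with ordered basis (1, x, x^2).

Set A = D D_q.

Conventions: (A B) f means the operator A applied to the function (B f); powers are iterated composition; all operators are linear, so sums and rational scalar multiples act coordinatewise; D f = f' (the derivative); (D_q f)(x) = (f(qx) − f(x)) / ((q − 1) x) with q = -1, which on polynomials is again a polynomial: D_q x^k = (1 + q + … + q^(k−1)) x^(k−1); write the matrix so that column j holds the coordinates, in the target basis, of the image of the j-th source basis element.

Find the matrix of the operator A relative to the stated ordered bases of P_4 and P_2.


image of 1: 0
image of x: 0
image of x^2: 0
image of x^3: 2x
image of x^4: 0
each image's coordinates form column j of the matrix

the matrix is [[0, 0, 0, 0, 0]; [0, 0, 0, 2, 0]; [0, 0, 0, 0, 0]] (rows listed top to bottom)


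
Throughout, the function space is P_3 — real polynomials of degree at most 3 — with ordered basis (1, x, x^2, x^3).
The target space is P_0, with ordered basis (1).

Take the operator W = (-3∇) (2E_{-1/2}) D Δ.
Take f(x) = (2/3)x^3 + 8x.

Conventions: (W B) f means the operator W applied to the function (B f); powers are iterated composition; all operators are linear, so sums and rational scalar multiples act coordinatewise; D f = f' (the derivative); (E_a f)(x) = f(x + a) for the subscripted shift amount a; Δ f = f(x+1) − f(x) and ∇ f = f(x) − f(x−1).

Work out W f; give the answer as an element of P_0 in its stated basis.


g(x) = -24

Δ f = 2x^2 + 2x + 26/3
D Δ f = 4x + 2
E_{-1/2} D Δ f = 4x
(2E_{-1/2}) D Δ f = 8x
∇ (2E_{-1/2}) D Δ f = 8
(-3∇) (2E_{-1/2}) D Δ f = -24


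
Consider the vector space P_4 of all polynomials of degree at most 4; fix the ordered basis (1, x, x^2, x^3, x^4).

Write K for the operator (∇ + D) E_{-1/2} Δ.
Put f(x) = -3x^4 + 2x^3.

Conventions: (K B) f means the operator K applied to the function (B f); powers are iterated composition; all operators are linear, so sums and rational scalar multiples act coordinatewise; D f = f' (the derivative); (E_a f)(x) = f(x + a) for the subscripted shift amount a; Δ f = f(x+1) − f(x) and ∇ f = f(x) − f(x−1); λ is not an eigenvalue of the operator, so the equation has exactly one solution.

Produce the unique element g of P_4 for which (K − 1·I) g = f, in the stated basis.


g(x) = 3x^4 - 2x^3 + 72x^2 - 60x + 312

write g with unknown coordinates in the stated basis and equate coefficients in (K − 1·I) g = f
solving from the highest basis element down gives g = 3x^4 - 2x^3 + 72x^2 - 60x + 312
check: K g = 72x^2 - 60x + 312
so K g − 1·g = -3x^4 + 2x^3 = f ✓


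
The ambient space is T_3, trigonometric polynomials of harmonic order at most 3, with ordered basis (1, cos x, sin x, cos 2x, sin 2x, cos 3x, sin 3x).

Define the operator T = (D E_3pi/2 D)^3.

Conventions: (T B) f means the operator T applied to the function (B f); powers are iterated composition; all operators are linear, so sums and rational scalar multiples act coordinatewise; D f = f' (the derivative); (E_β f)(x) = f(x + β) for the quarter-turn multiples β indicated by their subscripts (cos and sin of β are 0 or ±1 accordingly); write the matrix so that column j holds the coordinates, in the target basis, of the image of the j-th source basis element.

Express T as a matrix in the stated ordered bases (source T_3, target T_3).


the matrix is [[0, 0, 0, 0, 0, 0, 0]; [0, 0, -1, 0, 0, 0, 0]; [0, 1, 0, 0, 0, 0, 0]; [0, 0, 0, 64, 0, 0, 0]; [0, 0, 0, 0, 64, 0, 0]; [0, 0, 0, 0, 0, 0, 729]; [0, 0, 0, 0, 0, -729, 0]] (rows listed top to bottom)

image of 1: 0
image of cos x: sin x
image of sin x: -cos x
image of cos 2x: 64cos 2x
image of sin 2x: 64sin 2x
image of cos 3x: -729sin 3x
image of sin 3x: 729cos 3x
each image's coordinates form column j of the matrix


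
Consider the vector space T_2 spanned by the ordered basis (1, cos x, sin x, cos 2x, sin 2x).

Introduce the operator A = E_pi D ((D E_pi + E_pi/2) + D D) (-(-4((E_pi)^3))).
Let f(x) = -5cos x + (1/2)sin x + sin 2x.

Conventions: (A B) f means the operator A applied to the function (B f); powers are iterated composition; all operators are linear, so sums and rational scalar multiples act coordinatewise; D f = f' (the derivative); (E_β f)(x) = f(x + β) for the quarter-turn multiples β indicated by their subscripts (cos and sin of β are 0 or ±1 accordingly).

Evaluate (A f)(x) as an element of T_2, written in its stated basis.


E_pi f = 5cos x - (1/2)sin x + sin 2x
E_pi E_pi f = -5cos x + (1/2)sin x + sin 2x
E_pi E_pi E_pi f = 5cos x - (1/2)sin x + sin 2x
(-4((E_pi)^3)) f = -20cos x + 2sin x - 4sin 2x
(-(-4((E_pi)^3))) f = 20cos x - 2sin x + 4sin 2x
E_pi (-(-4((E_pi)^3))) f = -20cos x + 2sin x + 4sin 2x
D E_pi (-(-4((E_pi)^3))) f = 2cos x + 20sin x + 8cos 2x
E_pi/2 (-(-4((E_pi)^3))) f = -2cos x - 20sin x - 4sin 2x
(D E_pi + E_pi/2) (-(-4((E_pi)^3))) f = 8cos 2x - 4sin 2x
D (-(-4((E_pi)^3))) f = -2cos x - 20sin x + 8cos 2x
D D (-(-4((E_pi)^3))) f = -20cos x + 2sin x - 16sin 2x
((D E_pi + E_pi/2) + D D) (-(-4((E_pi)^3))) f = -20cos x + 2sin x + 8cos 2x - 20sin 2x
D ((D E_pi + E_pi/2) + D D) (-(-4((E_pi)^3))) f = 2cos x + 20sin x - 40cos 2x - 16sin 2x
E_pi D ((D E_pi + E_pi/2) + D D) (-(-4((E_pi)^3))) f = -2cos x - 20sin x - 40cos 2x - 16sin 2x

the result is g(x) = -2cos x - 20sin x - 40cos 2x - 16sin 2x


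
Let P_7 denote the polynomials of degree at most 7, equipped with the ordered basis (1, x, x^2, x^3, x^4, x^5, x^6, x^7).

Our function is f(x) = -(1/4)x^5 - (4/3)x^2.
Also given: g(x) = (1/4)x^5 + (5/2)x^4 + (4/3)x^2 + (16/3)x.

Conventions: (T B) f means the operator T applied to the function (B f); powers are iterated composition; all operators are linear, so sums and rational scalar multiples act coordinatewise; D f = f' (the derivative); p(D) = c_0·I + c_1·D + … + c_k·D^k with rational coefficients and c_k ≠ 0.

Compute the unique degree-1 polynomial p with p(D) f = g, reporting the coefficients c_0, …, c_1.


D^0 f = -(1/4)x^5 - (4/3)x^2
D^1 f = -(5/4)x^4 - (8/3)x
matching coefficients of g against c_0 f + c_1 Df + … from the top degree down determines the c_i
solution: c_0 = -1, c_1 = -2

p(D) = -I − 2·D, i.e. c_0 = -1, c_1 = -2


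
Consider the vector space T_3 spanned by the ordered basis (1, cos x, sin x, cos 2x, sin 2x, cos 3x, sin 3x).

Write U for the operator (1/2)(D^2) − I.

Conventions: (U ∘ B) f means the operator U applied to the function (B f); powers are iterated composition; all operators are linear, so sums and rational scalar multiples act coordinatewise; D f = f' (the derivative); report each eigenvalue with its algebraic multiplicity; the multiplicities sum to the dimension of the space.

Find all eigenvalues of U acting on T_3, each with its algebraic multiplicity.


λ = -11/2 (multiplicity 2), λ = -3 (multiplicity 2), λ = -3/2 (multiplicity 2), λ = -1 (multiplicity 1)

image of 1: -1
image of cos x: -(3/2)cos x
image of sin x: -(3/2)sin x
image of cos 2x: -3cos 2x
image of sin 2x: -3sin 2x
image of cos 3x: -(11/2)cos 3x
image of sin 3x: -(11/2)sin 3x
the matrix is diagonal; its diagonal is (-1, -3/2, -3/2, -3, -3, -11/2, -11/2)
for a triangular matrix the eigenvalues are the diagonal entries, with algebraic multiplicity their repetition count


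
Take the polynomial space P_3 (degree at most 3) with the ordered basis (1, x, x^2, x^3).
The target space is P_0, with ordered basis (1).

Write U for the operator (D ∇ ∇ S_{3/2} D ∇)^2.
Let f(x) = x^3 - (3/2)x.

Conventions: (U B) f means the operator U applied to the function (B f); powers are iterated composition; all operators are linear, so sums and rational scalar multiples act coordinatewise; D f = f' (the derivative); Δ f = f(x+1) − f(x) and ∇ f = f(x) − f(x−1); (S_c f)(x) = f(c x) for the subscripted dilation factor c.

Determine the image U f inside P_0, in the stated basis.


the image equals g(x) = 0

∇ f = 3x^2 - 3x - 1/2
D ∇ f = 6x - 3
S_{3/2} (D ∇) f = 9x - 3
∇ S_{3/2} (D ∇) f = 9
∇ ∇ S_{3/2} (D ∇) f = 0
D (∇ ∇ S_{3/2}) (D ∇) f = 0
∇ (D ∇ ∇ S_{3/2} D ∇) f = 0
D ∇ (D ∇ ∇ S_{3/2} D ∇) f = 0
S_{3/2} (D ∇) (D ∇ ∇ S_{3/2} D ∇) f = 0
∇ S_{3/2} (D ∇) (D ∇ ∇ S_{3/2} D ∇) f = 0
∇ ∇ S_{3/2} (D ∇) (D ∇ ∇ S_{3/2} D ∇) f = 0
D (∇ ∇ S_{3/2}) (D ∇) (D ∇ ∇ S_{3/2} D ∇) f = 0
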